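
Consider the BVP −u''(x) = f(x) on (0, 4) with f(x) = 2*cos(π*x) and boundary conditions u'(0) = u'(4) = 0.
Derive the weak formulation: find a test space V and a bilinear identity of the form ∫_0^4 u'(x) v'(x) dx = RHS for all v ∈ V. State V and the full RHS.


V = H^1(0, 4) (no boundary constraint on v; u is determined up to an additive constant); weak form: ∫_0^4 u'v' dx = ∫_0^4 (2*cos(π*x)) v dx for all v ∈ V.

Multiply both sides by a test function v and integrate from 0 to 4:
  ∫_0^4 −u''(x) v(x) dx = ∫_0^4 f(x) v(x) dx.
Integrate the LHS by parts once:
  ∫_0^4 −u'' v dx = −[u'(x) v(x)]_0^4 + ∫_0^4 u'(x) v'(x) dx.
Thus ∫_0^4 u'(x) v'(x) dx = ∫_0^4 f(x) v(x) dx + [u'(x) v(x)]_0^4.
Choose V so that boundary terms are either known or forced to vanish.
u has homogeneous Neumann: u'(0) = u'(4) = 0. So [u' v]_0^4 = 0·v(4) − 0·v(0) = 0 for any v; take V = H^1(0, 4).
Weak formulation: find u (satisfying any essential BC) such that ∫_0^4 u'(x) v'(x) dx = ∫_0^4 f v dx for all v ∈ V (homogeneous Neumann, so boundary terms vanish).
Substituting f(x) = 2*cos(π*x), the right-hand side is ∫_0^4 (2*cos(π*x)) v dx.
Compatibility check (pure Neumann): taking v ≡ 1 ∈ V gives 0 = ∫_0^4 f dx + (0) − (0), i.e. ∫_0^4 f dx must equal u'(0) − u'(4) = 0. Indeed ∫_0^4 (2*cos(π*x)) dx = 0, so the data are compatible. The solution is then unique only up to an additive constant (fix it e.g. by requiring ∫_0^4 u dx = 0).


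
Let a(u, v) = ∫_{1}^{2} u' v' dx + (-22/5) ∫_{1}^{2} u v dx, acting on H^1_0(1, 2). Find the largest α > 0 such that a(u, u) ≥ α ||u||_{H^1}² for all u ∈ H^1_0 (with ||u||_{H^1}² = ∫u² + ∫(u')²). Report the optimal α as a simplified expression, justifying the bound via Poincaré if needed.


α = (-22/5 + π^2)/(1 + π^2)

Coercivity of a(·,·) on H^1_0(1, 2) means a(u, u) ≥ α ||u||_{H^1}² for every u ∈ H^1_0.
The interval has length L = 1, and Poincaré/coercivity depend only on L. Here a(u, u) = ∫(u')² + (-22/5)·∫u².
Here c = -22/5 < 0 with |c| < (π/L)² = π^2, so coercivity still holds. The condition a(u,u) ≥ α||u||_{H^1}² reads (1−α)∫(u')² ≥ (α−c)∫u². Any admissible α is ≤ 1 (rapidly oscillating u have ∫u²/∫(u')² → 0), and α = 1 would force 0 ≥ (1−c)∫u², impossible since c < 1; so 1−α > 0. By the sharp Poincaré inequality on H^1_0 of an interval of length L, ∫(u')² ≥ (π/L)²∫u² with equality for the first sine mode sin(π(x−x₀)/L) (x₀ the left endpoint), so the inequality holds for all u iff (1−α)(π/L)² ≥ α − c, i.e. α ≤ ((π/L)² + c)/((π/L)² + 1) = (1 + c(L/π)²)/(1 + (L/π)²). (Direct route, valid since c ≤ 0: Poincaré gives c∫u² ≥ c(L/π)²∫(u')², so a(u,u) ≥ (1 + c(L/π)²)∫(u')², while ||u||_{H^1}² ≤ (1 + (L/π)²)∫(u')²; dividing yields the same α.) With (π/L)² = π^2 and c = -22/5, the largest admissible constant is α = ((π/L)² + c)/((π/L)² + 1).
Simplifying, α = (-22/5 + π^2)/(1 + π^2).


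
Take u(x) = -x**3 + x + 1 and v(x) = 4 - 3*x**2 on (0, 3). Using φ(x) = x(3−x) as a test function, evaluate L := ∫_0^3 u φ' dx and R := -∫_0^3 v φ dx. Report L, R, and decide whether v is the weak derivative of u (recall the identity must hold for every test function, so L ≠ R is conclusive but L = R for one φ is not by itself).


LHS = 639/20, RHS = 369/20. No, v is not the weak derivative of u.

u(x) = -x**3 + x + 1, classical derivative u'(x) = 1 - 3*x**2.
φ(x) = x(3−x), so φ'(x) = 3 - 2*x.
Note φ(0) = φ(3) = 0, so the boundary term u·φ vanishes.
LHS = ∫_0^3 u(x) φ'(x) dx = ∫_0^3 (2*x^4 - 3*x^3 - 2*x^2 + x + 3) dx. Term by term:
  ∫_0^3 2*x^4 dx = 486/5;  ∫_0^3 -3*x^3 dx = -243/4;  ∫_0^3 -2*x^2 dx = -18;
  ∫_0^3 x dx = 9/2;  ∫_0^3 3 dx = 9.
Sum: 486/5 − 243/4 − 18 + 9/2 + 9 = 639/20.
So LHS = 639/20.
∫_0^3 v(x) φ(x) dx = ∫_0^3 (3*x^4 - 9*x^3 - 4*x^2 + 12*x) dx. Term by term:
  ∫_0^3 3*x^4 dx = 729/5;  ∫_0^3 -9*x^3 dx = -729/4;  ∫_0^3 -4*x^2 dx = -36;
  ∫_0^3 12*x dx = 54.
Sum: 729/5 − 729/4 − 36 + 54 = -369/20.
So RHS = -∫_0^3 v(x) φ(x) dx = 369/20.
LHS − RHS = 27/2 ≠ 0, so the identity fails.
(For a valid weak derivative the identity must hold for EVERY test function, in particular this one. The failure shows v is NOT the weak derivative of u.)
Correct weak derivative would be u'(x) = 1 - 3*x**2.


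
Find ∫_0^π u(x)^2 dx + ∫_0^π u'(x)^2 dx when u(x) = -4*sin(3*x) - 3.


||u||_{H^1(0,π)}^2 = 16 + 89*π

u'(x) = -12*cos(3*x).
Expand u² and (u')² and integrate term by term on (0, π), using: for integers n ≥ 1, ∫_0^π sin²(nx) dx = ∫_0^π cos²(nx) dx = π/2; for n ≠ n', ∫_0^π sin(nx)sin(n'x) dx = ∫_0^π cos(nx)cos(n'x) dx = 0; and by product-to-sum, ∫_0^π sin(nx)cos(n'x) dx = ½∫_0^π [sin((n+n')x) + sin((n−n')x)] dx, which is 0 when n+n' is even and 2n/(n²−n'²) when n+n' is odd (it need not vanish on (0, π)). For the constant mode: ∫_0^π 1 dx = π, ∫_0^π cos(nx) dx = 0, ∫_0^π sin(nx) dx = (1−(−1)^n)/n.
  u² squared terms: (-3)²·∫1 dx = 9·π = 9*π;  (-4)²·∫sin(3x)² dx = 16·π/2 = 8*π.
  u² cross terms: 2·(-3)·(-4)·∫1·sin(3x) dx = 24·(2/3) = 16.
  So ∫_0^π u² dx = 9*π + 8*π + 16 = 16 + 17*π.
  (u')² squared terms: (-12)²·∫cos(3x)² dx = 144·π/2 = 72*π.
  So ∫_0^π (u')² dx = 72*π.
||u||_{H^1}^2 = (16 + 17*π) + (72*π) = 16 + 89*π.


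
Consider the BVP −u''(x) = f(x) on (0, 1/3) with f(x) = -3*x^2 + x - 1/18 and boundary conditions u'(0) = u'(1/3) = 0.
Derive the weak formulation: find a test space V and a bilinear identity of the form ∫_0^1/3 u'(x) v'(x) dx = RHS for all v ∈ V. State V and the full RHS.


V = H^1(0, 1/3) (no boundary constraint on v; u is determined up to an additive constant); weak form: ∫_0^1/3 u'v' dx = ∫_0^1/3 (-3*x^2 + x - 1/18) v dx for all v ∈ V.

Multiply both sides by a test function v and integrate from 0 to 1/3:
  ∫_0^1/3 −u''(x) v(x) dx = ∫_0^1/3 f(x) v(x) dx.
Integrate the LHS by parts once:
  ∫_0^1/3 −u'' v dx = −[u'(x) v(x)]_0^1/3 + ∫_0^1/3 u'(x) v'(x) dx.
Thus ∫_0^1/3 u'(x) v'(x) dx = ∫_0^1/3 f(x) v(x) dx + [u'(x) v(x)]_0^1/3.
Choose V so that boundary terms are either known or forced to vanish.
u has homogeneous Neumann: u'(0) = u'(1/3) = 0. So [u' v]_0^1/3 = 0·v(1/3) − 0·v(0) = 0 for any v; take V = H^1(0, 1/3).
Weak formulation: find u (satisfying any essential BC) such that ∫_0^1/3 u'(x) v'(x) dx = ∫_0^1/3 f v dx for all v ∈ V (homogeneous Neumann, so boundary terms vanish).
Substituting f(x) = -3*x^2 + x - 1/18, the right-hand side is ∫_0^1/3 (-3*x^2 + x - 1/18) v dx.
Compatibility check (pure Neumann): taking v ≡ 1 ∈ V gives 0 = ∫_0^1/3 f dx + (0) − (0), i.e. ∫_0^1/3 f dx must equal u'(0) − u'(1/3) = 0. Indeed ∫_0^1/3 (-3*x^2 + x - 1/18) dx = 0, so the data are compatible. The solution is then unique only up to an additive constant (fix it e.g. by requiring ∫_0^1/3 u dx = 0).


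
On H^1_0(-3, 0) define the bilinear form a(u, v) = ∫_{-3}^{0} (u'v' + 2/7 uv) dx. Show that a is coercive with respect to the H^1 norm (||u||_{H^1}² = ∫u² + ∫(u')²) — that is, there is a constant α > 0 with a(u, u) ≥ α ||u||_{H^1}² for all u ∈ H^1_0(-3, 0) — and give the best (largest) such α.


α = (18/7 + π^2)/(9 + π^2)

Coercivity of a(·,·) on H^1_0(-3, 0) means a(u, u) ≥ α ||u||_{H^1}² for every u ∈ H^1_0.
The interval has length L = 3, and Poincaré/coercivity depend only on L. Here a(u, u) = ∫(u')² + (2/7)·∫u².
Here 0 < c = 2/7 < 1. The condition a(u,u) ≥ α||u||_{H^1}² reads (1−α)∫(u')² ≥ (α−c)∫u². Any admissible α is ≤ 1 (rapidly oscillating u have ∫u²/∫(u')² → 0), and α = 1 would force 0 ≥ (1−c)∫u², impossible since c < 1; so 1−α > 0. By the sharp Poincaré inequality on H^1_0 of an interval of length L, ∫(u')² ≥ (π/L)²∫u² with equality for the first sine mode sin(π(x−x₀)/L) (x₀ the left endpoint), so the inequality holds for all u iff (1−α)(π/L)² ≥ α − c, i.e. α ≤ ((π/L)² + c)/((π/L)² + 1) = (1 + c(L/π)²)/(1 + (L/π)²). With (π/L)² = π^2/9 and c = 2/7, the largest admissible constant is α = ((π/L)² + c)/((π/L)² + 1).
Simplifying, α = (18/7 + π^2)/(9 + π^2).


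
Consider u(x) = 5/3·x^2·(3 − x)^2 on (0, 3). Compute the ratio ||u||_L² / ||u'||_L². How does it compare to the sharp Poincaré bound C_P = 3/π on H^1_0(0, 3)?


||u||_L² / ||u'||_L² = sqrt(3)/2 < C_P = 3/π.

u(x) = 5/3·x^2·(3 − x)^2, so u'(x) = 10*x*(x - 3)*(2*x - 3)/3.
u(x) = 5/3·x^2·(3 − x)^2 vanishes at x = 0 and x = 3, so u ∈ H^1_0(0, 3). Differentiate via the product rule and integrate the resulting polynomials term by term.
  ∫_0^3 u² dx = ∫_0^3 (25*x^8/9 - 100*x^7/3 + 150*x^6 - 300*x^5 + 225*x^4) dx. Term by term:
    ∫_0^3 25*x^8/9 dx = 6075;  ∫_0^3 -100*x^7/3 dx = -54675/2;  ∫_0^3 150*x^6 dx = 328050/7;
    ∫_0^3 -300*x^5 dx = -36450;  ∫_0^3 225*x^4 dx = 10935.
  Sum: 6075 − 54675/2 + 328050/7 − 36450 + 10935 = 1215/14.
  ∫_0^3 (u')² dx = ∫_0^3 (400*x^6/9 - 400*x^5 + 1300*x^4 - 1800*x^3 + 900*x^2) dx. Term by term:
    ∫_0^3 400*x^6/9 dx = 97200/7;  ∫_0^3 -400*x^5 dx = -48600;  ∫_0^3 1300*x^4 dx = 63180;
    ∫_0^3 -1800*x^3 dx = -36450;  ∫_0^3 900*x^2 dx = 8100.
  Sum: 97200/7 − 48600 + 63180 − 36450 + 8100 = 810/7.
∫_0^3 u² dx = 1215/14, so ||u||_L² = 9*sqrt(210)/14.
∫_0^3 (u')² dx = 810/7, so ||u'||_L² = 9*sqrt(70)/7.
Ratio ||u||_L² / ||u'||_L² = sqrt(3)/2.
Sharp Poincaré constant on H^1_0(0, 3) is C_P = L/π = 3/π, achieved by sin(π/3·x).
A polynomial bump cannot attain the sharp Poincaré constant (only the first sine eigenfunction does), so the ratio is strictly less than C_P, consistent with ||u||_L² ≤ C_P ||u'||_L².


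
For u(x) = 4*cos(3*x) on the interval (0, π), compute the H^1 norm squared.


||u||_{H^1(0,π)}^2 = 80*π

u'(x) = -12*sin(3*x).
Expand u² and (u')² and integrate term by term on (0, π), using: for integers n ≥ 1, ∫_0^π sin²(nx) dx = ∫_0^π cos²(nx) dx = π/2; for n ≠ n', ∫_0^π sin(nx)sin(n'x) dx = ∫_0^π cos(nx)cos(n'x) dx = 0; and by product-to-sum, ∫_0^π sin(nx)cos(n'x) dx = ½∫_0^π [sin((n+n')x) + sin((n−n')x)] dx, which is 0 when n+n' is even and 2n/(n²−n'²) when n+n' is odd (it need not vanish on (0, π)).
  u² squared terms: (4)²·∫cos(3x)² dx = 16·π/2 = 8*π.
  So ∫_0^π u² dx = 8*π.
  (u')² squared terms: (-12)²·∫sin(3x)² dx = 144·π/2 = 72*π.
  So ∫_0^π (u')² dx = 72*π.
||u||_{H^1}^2 = (8*π) + (72*π) = 80*π.


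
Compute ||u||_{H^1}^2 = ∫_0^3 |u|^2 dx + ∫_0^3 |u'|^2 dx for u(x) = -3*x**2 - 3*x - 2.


||u||_{H^1}^2 = 15699/10

The H^1 norm (squared) on an interval (0, L) is
  ||u||_{H^1}^2 = ∫_0^L u(x)^2 dx + ∫_0^L u'(x)^2 dx.
Compute u'(x) = -6*x - 3.
Then u(x)^2 = 9*x**4 + 18*x**3 + 21*x**2 + 12*x + 4 and u'(x)^2 = 36*x**2 + 36*x + 9.
Integrate each monomial from 0 to 3 using ∫_0^3 c·x^n dx = c·3^(n+1)/(n+1):
  ∫_0^3 u(x)^2 dx = ∫_0^3 (9*x^4 + 18*x^3 + 21*x^2 + 12*x + 4) dx. Term by term:
    ∫_0^3 9*x^4 dx = 2187/5;  ∫_0^3 18*x^3 dx = 729/2;  ∫_0^3 21*x^2 dx = 189;
    ∫_0^3 12*x dx = 54;  ∫_0^3 4 dx = 12.
  Sum: 2187/5 + 729/2 + 189 + 54 + 12 = 10569/10.
  ∫_0^3 u'(x)^2 dx = ∫_0^3 (36*x^2 + 36*x + 9) dx. Term by term:
    ∫_0^3 36*x^2 dx = 324;  ∫_0^3 36*x dx = 162;  ∫_0^3 9 dx = 27.
  Sum: 324 + 162 + 27 = 513.
Adding: ||u||_{H^1}^2 = 10569/10 + 513 = 15699/10.


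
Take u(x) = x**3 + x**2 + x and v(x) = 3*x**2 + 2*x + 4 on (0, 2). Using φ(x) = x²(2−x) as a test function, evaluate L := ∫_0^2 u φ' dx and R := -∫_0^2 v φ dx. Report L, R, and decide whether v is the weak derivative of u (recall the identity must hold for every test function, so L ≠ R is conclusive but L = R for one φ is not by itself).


LHS = -164/15, RHS = -224/15. No, v is not the weak derivative of u.

u(x) = x**3 + x**2 + x, classical derivative u'(x) = 3*x**2 + 2*x + 1.
φ(x) = x²(2−x), so φ'(x) = x*(4 - 3*x).
Note φ(0) = φ(2) = 0, so the boundary term u·φ vanishes.
LHS = ∫_0^2 u(x) φ'(x) dx = ∫_0^2 (-3*x^5 + x^4 + x^3 + 4*x^2) dx. Term by term:
  ∫_0^2 -3*x^5 dx = -32;  ∫_0^2 x^4 dx = 32/5;  ∫_0^2 x^3 dx = 4;
  ∫_0^2 4*x^2 dx = 32/3.
Sum: -32 + 32/5 + 4 + 32/3 = -164/15.
So LHS = -164/15.
∫_0^2 v(x) φ(x) dx = ∫_0^2 (-3*x^5 + 4*x^4 + 8*x^2) dx. Term by term:
  ∫_0^2 -3*x^5 dx = -32;  ∫_0^2 4*x^4 dx = 128/5;  ∫_0^2 8*x^2 dx = 64/3.
Sum: -32 + 128/5 + 64/3 = 224/15.
So RHS = -∫_0^2 v(x) φ(x) dx = -224/15.
LHS − RHS = 4 ≠ 0, so the identity fails.
(For a valid weak derivative the identity must hold for EVERY test function, in particular this one. The failure shows v is NOT the weak derivative of u.)
Correct weak derivative would be u'(x) = 3*x**2 + 2*x + 1.


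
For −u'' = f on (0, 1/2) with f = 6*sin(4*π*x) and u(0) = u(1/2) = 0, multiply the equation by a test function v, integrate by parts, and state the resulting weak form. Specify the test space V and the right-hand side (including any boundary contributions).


V = H^1_0(0, 1/2) (so v(0) = v(1/2) = 0); weak form: ∫_0^1/2 u'v' dx = ∫_0^1/2 (6*sin(4*π*x)) v dx for all v ∈ V.

Multiply both sides by a test function v and integrate from 0 to 1/2:
  ∫_0^1/2 −u''(x) v(x) dx = ∫_0^1/2 f(x) v(x) dx.
Integrate the LHS by parts once:
  ∫_0^1/2 −u'' v dx = −[u'(x) v(x)]_0^1/2 + ∫_0^1/2 u'(x) v'(x) dx.
Thus ∫_0^1/2 u'(x) v'(x) dx = ∫_0^1/2 f(x) v(x) dx + [u'(x) v(x)]_0^1/2.
Choose V so that boundary terms are either known or forced to vanish.
u is Dirichlet: u(0) = u(1/2) = 0. Let V = H^1_0(0, 1/2); then v(0) = v(1/2) = 0, and [u' v]_0^1/2 = 0.
Weak formulation: find u (satisfying any essential BC) such that ∫_0^1/2 u'(x) v'(x) dx = ∫_0^1/2 f v dx for all v ∈ V.
Substituting f(x) = 6*sin(4*π*x), the right-hand side is ∫_0^1/2 (6*sin(4*π*x)) v dx.


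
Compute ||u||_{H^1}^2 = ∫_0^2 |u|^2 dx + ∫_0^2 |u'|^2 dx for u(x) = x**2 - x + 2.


||u||_{H^1}^2 = 82/5

The H^1 norm (squared) on an interval (0, L) is
  ||u||_{H^1}^2 = ∫_0^L u(x)^2 dx + ∫_0^L u'(x)^2 dx.
Compute u'(x) = 2*x - 1.
Then u(x)^2 = x**4 - 2*x**3 + 5*x**2 - 4*x + 4 and u'(x)^2 = 4*x**2 - 4*x + 1.
Integrate each monomial from 0 to 2 using ∫_0^2 c·x^n dx = c·2^(n+1)/(n+1):
  ∫_0^2 u(x)^2 dx = ∫_0^2 (x^4 - 2*x^3 + 5*x^2 - 4*x + 4) dx. Term by term:
    ∫_0^2 x^4 dx = 32/5;  ∫_0^2 -2*x^3 dx = -8;  ∫_0^2 5*x^2 dx = 40/3;
    ∫_0^2 -4*x dx = -8;  ∫_0^2 4 dx = 8.
  Sum: 32/5 − 8 + 40/3 − 8 + 8 = 176/15.
  ∫_0^2 u'(x)^2 dx = ∫_0^2 (4*x^2 - 4*x + 1) dx. Term by term:
    ∫_0^2 4*x^2 dx = 32/3;  ∫_0^2 -4*x dx = -8;  ∫_0^2 1 dx = 2.
  Sum: 32/3 − 8 + 2 = 14/3.
Adding: ||u||_{H^1}^2 = 176/15 + 14/3 = 82/5.


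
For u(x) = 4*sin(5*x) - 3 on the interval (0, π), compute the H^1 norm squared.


||u||_{H^1(0,π)}^2 = -48/5 + 217*π

u'(x) = 20*cos(5*x).
Expand u² and (u')² and integrate term by term on (0, π), using: for integers n ≥ 1, ∫_0^π sin²(nx) dx = ∫_0^π cos²(nx) dx = π/2; for n ≠ n', ∫_0^π sin(nx)sin(n'x) dx = ∫_0^π cos(nx)cos(n'x) dx = 0; and by product-to-sum, ∫_0^π sin(nx)cos(n'x) dx = ½∫_0^π [sin((n+n')x) + sin((n−n')x)] dx, which is 0 when n+n' is even and 2n/(n²−n'²) when n+n' is odd (it need not vanish on (0, π)). For the constant mode: ∫_0^π 1 dx = π, ∫_0^π cos(nx) dx = 0, ∫_0^π sin(nx) dx = (1−(−1)^n)/n.
  u² squared terms: (-3)²·∫1 dx = 9·π = 9*π;  (4)²·∫sin(5x)² dx = 16·π/2 = 8*π.
  u² cross terms: 2·(-3)·(4)·∫1·sin(5x) dx = -24·(2/5) = -48/5.
  So ∫_0^π u² dx = 9*π + 8*π − 48/5 = -48/5 + 17*π.
  (u')² squared terms: (20)²·∫cos(5x)² dx = 400·π/2 = 200*π.
  So ∫_0^π (u')² dx = 200*π.
||u||_{H^1}^2 = (-48/5 + 17*π) + (200*π) = -48/5 + 217*π.


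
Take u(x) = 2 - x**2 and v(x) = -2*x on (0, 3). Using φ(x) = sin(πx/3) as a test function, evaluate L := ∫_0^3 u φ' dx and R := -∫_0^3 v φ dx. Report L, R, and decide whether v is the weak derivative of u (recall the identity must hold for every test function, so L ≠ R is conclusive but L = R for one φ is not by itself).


LHS = 18/π, RHS = 18/π. Yes, v = u' weakly.

u(x) = 2 - x**2, classical derivative u'(x) = -2*x.
φ(x) = sin(πx/3), so φ'(x) = π*cos(π*x/3)/3.
Note φ(0) = φ(3) = 0, so the boundary term u·φ vanishes.
LHS = ∫_0^3 u(x) φ'(x) dx = ∫_0^3 (-π*x^2*cos(π*x/3)/3 + 2*π*cos(π*x/3)/3) dx. Term by term:
  ∫_0^3 2*π*cos(π*x/3)/3 dx = 0;  ∫_0^3 -π*x^2*cos(π*x/3)/3 dx = 18/π.
Sum: 0 + 18/π = 18/π.
So LHS = 18/π.
∫_0^3 v(x) φ(x) dx = ∫_0^3 (-2*x*sin(π*x/3)) dx. Term by term:
  ∫_0^3 -2*x*sin(π*x/3) dx = -18/π.
So RHS = -∫_0^3 v(x) φ(x) dx = 18/π.
LHS = RHS, so the identity holds for this test φ.
Moreover u is smooth here and v(x) = u'(x) = -2*x pointwise, so the identity holds for every test function. Hence v is the weak derivative of u.


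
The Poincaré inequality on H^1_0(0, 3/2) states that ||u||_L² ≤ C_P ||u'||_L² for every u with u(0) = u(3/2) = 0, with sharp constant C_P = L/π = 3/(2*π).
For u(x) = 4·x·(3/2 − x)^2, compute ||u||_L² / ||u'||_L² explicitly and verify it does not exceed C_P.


||u||_L² / ||u'||_L² = 3*sqrt(14)/28 < C_P = 3/(2*π).

u(x) = 4·x·(3/2 − x)^2, so u'(x) = 12*x^2 - 24*x + 9.
u(x) = 4·x·(3/2 − x)^2 vanishes at x = 0 and x = 3/2, so u ∈ H^1_0(0, 3/2). Differentiate via the product rule and integrate the resulting polynomials term by term.
  ∫_0^3/2 u² dx = ∫_0^3/2 (16*x^6 - 96*x^5 + 216*x^4 - 216*x^3 + 81*x^2) dx. Term by term:
    ∫_0^3/2 16*x^6 dx = 2187/56;  ∫_0^3/2 -96*x^5 dx = -729/4;  ∫_0^3/2 216*x^4 dx = 6561/20;
    ∫_0^3/2 -216*x^3 dx = -2187/8;  ∫_0^3/2 81*x^2 dx = 729/8.
  Sum: 2187/56 − 729/4 + 6561/20 − 2187/8 + 729/8 = 729/280.
  ∫_0^3/2 (u')² dx = ∫_0^3/2 (144*x^4 - 576*x^3 + 792*x^2 - 432*x + 81) dx. Term by term:
    ∫_0^3/2 144*x^4 dx = 2187/10;  ∫_0^3/2 -576*x^3 dx = -729;  ∫_0^3/2 792*x^2 dx = 891;
    ∫_0^3/2 -432*x dx = -486;  ∫_0^3/2 81 dx = 243/2.
  Sum: 2187/10 − 729 + 891 − 486 + 243/2 = 81/5.
∫_0^3/2 u² dx = 729/280, so ||u||_L² = 27*sqrt(70)/140.
∫_0^3/2 (u')² dx = 81/5, so ||u'||_L² = 9*sqrt(5)/5.
Ratio ||u||_L² / ||u'||_L² = 3*sqrt(14)/28.
Sharp Poincaré constant on H^1_0(0, 3/2) is C_P = L/π = 3/(2*π), achieved by sin(2*π/3·x).
A polynomial bump cannot attain the sharp Poincaré constant (only the first sine eigenfunction does), so the ratio is strictly less than C_P, consistent with ||u||_L² ≤ C_P ||u'||_L².


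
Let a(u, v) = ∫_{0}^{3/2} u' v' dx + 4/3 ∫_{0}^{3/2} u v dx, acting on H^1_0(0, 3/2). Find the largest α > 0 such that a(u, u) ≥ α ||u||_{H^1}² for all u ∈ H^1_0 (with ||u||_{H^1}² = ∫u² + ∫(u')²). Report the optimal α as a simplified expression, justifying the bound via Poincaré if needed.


α = 1

Coercivity of a(·,·) on H^1_0(0, 3/2) means a(u, u) ≥ α ||u||_{H^1}² for every u ∈ H^1_0.
The interval has length L = 3/2, and Poincaré/coercivity depend only on L. Here a(u, u) = ∫(u')² + (4/3)·∫u².
Here c = 4/3 ≥ 1, so a(u,u) = ∫(u')² + c∫u² ≥ ∫(u')² + ∫u² = ||u||_{H^1}², i.e. α = 1 works. No larger α is possible: a(u,u) ≥ α||u||_{H^1}² means (1−α)∫(u')² ≥ (α−c)∫u², and for the modes u_n = sin(nπ(x−x₀)/L) (x₀ the left endpoint) one has ∫u_n²/∫(u_n')² = (L/(nπ))² → 0, so a(u_n,u_n)/||u_n||_{H^1}² → 1. Hence the optimal constant is α = 1.
Therefore α = 1.


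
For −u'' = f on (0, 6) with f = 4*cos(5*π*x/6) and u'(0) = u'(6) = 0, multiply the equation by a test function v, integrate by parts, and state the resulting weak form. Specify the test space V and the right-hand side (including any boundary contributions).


V = H^1(0, 6) (no boundary constraint on v; u is determined up to an additive constant); weak form: ∫_0^6 u'v' dx = ∫_0^6 (4*cos(5*π*x/6)) v dx for all v ∈ V.

Multiply both sides by a test function v and integrate from 0 to 6:
  ∫_0^6 −u''(x) v(x) dx = ∫_0^6 f(x) v(x) dx.
Integrate the LHS by parts once:
  ∫_0^6 −u'' v dx = −[u'(x) v(x)]_0^6 + ∫_0^6 u'(x) v'(x) dx.
Thus ∫_0^6 u'(x) v'(x) dx = ∫_0^6 f(x) v(x) dx + [u'(x) v(x)]_0^6.
Choose V so that boundary terms are either known or forced to vanish.
u has homogeneous Neumann: u'(0) = u'(6) = 0. So [u' v]_0^6 = 0·v(6) − 0·v(0) = 0 for any v; take V = H^1(0, 6).
Weak formulation: find u (satisfying any essential BC) such that ∫_0^6 u'(x) v'(x) dx = ∫_0^6 f v dx for all v ∈ V (homogeneous Neumann, so boundary terms vanish).
Substituting f(x) = 4*cos(5*π*x/6), the right-hand side is ∫_0^6 (4*cos(5*π*x/6)) v dx.
Compatibility check (pure Neumann): taking v ≡ 1 ∈ V gives 0 = ∫_0^6 f dx + (0) − (0), i.e. ∫_0^6 f dx must equal u'(0) − u'(6) = 0. Indeed ∫_0^6 (4*cos(5*π*x/6)) dx = 0, so the data are compatible. The solution is then unique only up to an additive constant (fix it e.g. by requiring ∫_0^6 u dx = 0).


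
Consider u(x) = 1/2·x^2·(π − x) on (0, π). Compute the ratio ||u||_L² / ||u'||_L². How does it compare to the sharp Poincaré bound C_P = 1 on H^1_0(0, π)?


||u||_L² / ||u'||_L² = sqrt(14)*π/14 < C_P = 1.

u(x) = 1/2·x^2·(π − x), so u'(x) = x*(-3*x + 2*π)/2.
u(x) = 1/2·x^2·(π − x) vanishes at x = 0 and x = π, so u ∈ H^1_0(0, π). Differentiate via the product rule and integrate the resulting polynomials term by term.
  ∫_0^π u² dx = ∫_0^π (x^6/4 - π*x^5/2 + π^2*x^4/4) dx. Term by term:
    ∫_0^π x^6/4 dx = π^7/28;  ∫_0^π -π*x^5/2 dx = -π^7/12;  ∫_0^π π^2*x^4/4 dx = π^7/20.
  Sum: π^7/28 − π^7/12 + π^7/20 = π^7/420.
  ∫_0^π (u')² dx = ∫_0^π (9*x^4/4 - 3*π*x^3 + π^2*x^2) dx. Term by term:
    ∫_0^π 9*x^4/4 dx = 9*π^5/20;  ∫_0^π -3*π*x^3 dx = -3*π^5/4;  ∫_0^π π^2*x^2 dx = π^5/3.
  Sum: 9*π^5/20 − 3*π^5/4 + π^5/3 = π^5/30.
∫_0^π u² dx = π^7/420, so ||u||_L² = sqrt(105)*π^(7/2)/210.
∫_0^π (u')² dx = π^5/30, so ||u'||_L² = sqrt(30)*π^(5/2)/30.
Ratio ||u||_L² / ||u'||_L² = sqrt(14)*π/14.
Sharp Poincaré constant on H^1_0(0, π) is C_P = L/π = 1, achieved by sin(x).
A polynomial bump cannot attain the sharp Poincaré constant (only the first sine eigenfunction does), so the ratio is strictly less than C_P, consistent with ||u||_L² ≤ C_P ||u'||_L².


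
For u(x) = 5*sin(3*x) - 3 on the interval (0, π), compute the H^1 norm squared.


||u||_{H^1(0,π)}^2 = -20 + 134*π

u'(x) = 15*cos(3*x).
Expand u² and (u')² and integrate term by term on (0, π), using: for integers n ≥ 1, ∫_0^π sin²(nx) dx = ∫_0^π cos²(nx) dx = π/2; for n ≠ n', ∫_0^π sin(nx)sin(n'x) dx = ∫_0^π cos(nx)cos(n'x) dx = 0; and by product-to-sum, ∫_0^π sin(nx)cos(n'x) dx = ½∫_0^π [sin((n+n')x) + sin((n−n')x)] dx, which is 0 when n+n' is even and 2n/(n²−n'²) when n+n' is odd (it need not vanish on (0, π)). For the constant mode: ∫_0^π 1 dx = π, ∫_0^π cos(nx) dx = 0, ∫_0^π sin(nx) dx = (1−(−1)^n)/n.
  u² squared terms: (-3)²·∫1 dx = 9·π = 9*π;  (5)²·∫sin(3x)² dx = 25·π/2 = 25*π/2.
  u² cross terms: 2·(-3)·(5)·∫1·sin(3x) dx = -30·(2/3) = -20.
  So ∫_0^π u² dx = 9*π + 25*π/2 − 20 = -20 + 43*π/2.
  (u')² squared terms: (15)²·∫cos(3x)² dx = 225·π/2 = 225*π/2.
  So ∫_0^π (u')² dx = 225*π/2.
||u||_{H^1}^2 = (-20 + 43*π/2) + (225*π/2) = -20 + 134*π.


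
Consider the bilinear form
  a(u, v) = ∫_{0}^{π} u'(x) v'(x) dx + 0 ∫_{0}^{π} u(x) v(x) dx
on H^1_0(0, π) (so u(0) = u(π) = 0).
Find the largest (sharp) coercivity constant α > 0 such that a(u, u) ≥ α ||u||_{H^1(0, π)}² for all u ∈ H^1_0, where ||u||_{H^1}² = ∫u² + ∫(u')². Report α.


α = 1/2

Coercivity of a(·,·) on H^1_0(0, π) means a(u, u) ≥ α ||u||_{H^1}² for every u ∈ H^1_0.
The interval has length L = π, and Poincaré/coercivity depend only on L. Here a(u, u) = ∫(u')² + (0)·∫u².
Here c = 0, so a(u,u) = ∫(u')² alone. The condition a(u,u) ≥ α||u||_{H^1}² reads (1−α)∫(u')² ≥ (α−c)∫u². Any admissible α is ≤ 1 (rapidly oscillating u have ∫u²/∫(u')² → 0), and α = 1 would force 0 ≥ (1−c)∫u², impossible since c < 1; so 1−α > 0. By the sharp Poincaré inequality on H^1_0 of an interval of length L, ∫(u')² ≥ (π/L)²∫u² with equality for the first sine mode sin(π(x−x₀)/L) (x₀ the left endpoint), so the inequality holds for all u iff (1−α)(π/L)² ≥ α − c, i.e. α ≤ ((π/L)² + c)/((π/L)² + 1) = (1 + c(L/π)²)/(1 + (L/π)²). (Direct route, valid since c ≤ 0: Poincaré gives c∫u² ≥ c(L/π)²∫(u')², so a(u,u) ≥ (1 + c(L/π)²)∫(u')², while ||u||_{H^1}² ≤ (1 + (L/π)²)∫(u')²; dividing yields the same α.) With (π/L)² = 1 and c = 0, the largest admissible constant is α = ((π/L)² + c)/((π/L)² + 1).
Simplifying, α = 1/2.


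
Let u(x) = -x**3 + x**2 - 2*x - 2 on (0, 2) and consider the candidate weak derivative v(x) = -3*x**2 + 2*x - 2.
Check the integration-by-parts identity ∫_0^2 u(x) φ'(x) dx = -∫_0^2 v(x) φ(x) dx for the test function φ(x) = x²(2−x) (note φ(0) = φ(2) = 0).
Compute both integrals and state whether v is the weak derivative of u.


LHS = 88/15, RHS = 88/15. Yes, v = u' weakly.

u(x) = -x**3 + x**2 - 2*x - 2, classical derivative u'(x) = -3*x**2 + 2*x - 2.
φ(x) = x²(2−x), so φ'(x) = x*(4 - 3*x).
Note φ(0) = φ(2) = 0, so the boundary term u·φ vanishes.
LHS = ∫_0^2 u(x) φ'(x) dx = ∫_0^2 (3*x^5 - 7*x^4 + 10*x^3 - 2*x^2 - 8*x) dx. Term by term:
  ∫_0^2 3*x^5 dx = 32;  ∫_0^2 -7*x^4 dx = -224/5;  ∫_0^2 10*x^3 dx = 40;
  ∫_0^2 -2*x^2 dx = -16/3;  ∫_0^2 -8*x dx = -16.
Sum: 32 − 224/5 + 40 − 16/3 − 16 = 88/15.
So LHS = 88/15.
∫_0^2 v(x) φ(x) dx = ∫_0^2 (3*x^5 - 8*x^4 + 6*x^3 - 4*x^2) dx. Term by term:
  ∫_0^2 3*x^5 dx = 32;  ∫_0^2 -8*x^4 dx = -256/5;  ∫_0^2 6*x^3 dx = 24;
  ∫_0^2 -4*x^2 dx = -32/3.
Sum: 32 − 256/5 + 24 − 32/3 = -88/15.
So RHS = -∫_0^2 v(x) φ(x) dx = 88/15.
LHS = RHS, so the identity holds for this test φ.
Moreover u is smooth here and v(x) = u'(x) = -3*x**2 + 2*x - 2 pointwise, so the identity holds for every test function. Hence v is the weak derivative of u.


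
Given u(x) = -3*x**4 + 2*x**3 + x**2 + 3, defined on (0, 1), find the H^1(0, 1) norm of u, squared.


||u||_{H^1}^2 = 839/70

The H^1 norm (squared) on an interval (0, L) is
  ||u||_{H^1}^2 = ∫_0^L u(x)^2 dx + ∫_0^L u'(x)^2 dx.
Compute u'(x) = -12*x**3 + 6*x**2 + 2*x.
Then u(x)^2 = 9*x**8 - 12*x**7 - 2*x**6 + 4*x**5 - 17*x**4 + 12*x**3 + 6*x**2 + 9 and u'(x)^2 = 144*x**6 - 144*x**5 - 12*x**4 + 24*x**3 + 4*x**2.
Integrate each monomial from 0 to 1 using ∫_0^1 c·x^n dx = c·1^(n+1)/(n+1):
  ∫_0^1 u(x)^2 dx = ∫_0^1 (9*x^8 - 12*x^7 - 2*x^6 + 4*x^5 - 17*x^4 + 12*x^3 + 6*x^2 + 9) dx. Term by term:
    ∫_0^1 9*x^8 dx = 1;  ∫_0^1 -12*x^7 dx = -3/2;  ∫_0^1 -2*x^6 dx = -2/7;
    ∫_0^1 4*x^5 dx = 2/3;  ∫_0^1 -17*x^4 dx = -17/5;  ∫_0^1 12*x^3 dx = 3;
    ∫_0^1 6*x^2 dx = 2;  ∫_0^1 9 dx = 9.
  Sum: 1 − 3/2 − 2/7 + 2/3 − 17/5 + 3 + 2 + 9 = 2201/210.
  ∫_0^1 u'(x)^2 dx = ∫_0^1 (144*x^6 - 144*x^5 - 12*x^4 + 24*x^3 + 4*x^2) dx. Term by term:
    ∫_0^1 144*x^6 dx = 144/7;  ∫_0^1 -144*x^5 dx = -24;  ∫_0^1 -12*x^4 dx = -12/5;
    ∫_0^1 24*x^3 dx = 6;  ∫_0^1 4*x^2 dx = 4/3.
  Sum: 144/7 − 24 − 12/5 + 6 + 4/3 = 158/105.
Adding: ||u||_{H^1}^2 = 2201/210 + 158/105 = 839/70.


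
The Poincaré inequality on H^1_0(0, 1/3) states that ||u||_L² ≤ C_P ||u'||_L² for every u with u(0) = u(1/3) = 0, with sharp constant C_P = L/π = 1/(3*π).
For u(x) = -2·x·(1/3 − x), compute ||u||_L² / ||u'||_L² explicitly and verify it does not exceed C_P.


||u||_L² / ||u'||_L² = sqrt(10)/30 < C_P = 1/(3*π).

u(x) = -2·x·(1/3 − x), so u'(x) = 4*x - 2/3.
u(x) = -2·x·(1/3 − x) vanishes at x = 0 and x = 1/3, so u ∈ H^1_0(0, 1/3). Differentiate via the product rule and integrate the resulting polynomials term by term.
  ∫_0^1/3 u² dx = ∫_0^1/3 (4*x^4 - 8*x^3/3 + 4*x^2/9) dx. Term by term:
    ∫_0^1/3 4*x^4 dx = 4/1215;  ∫_0^1/3 -8*x^3/3 dx = -2/243;  ∫_0^1/3 4*x^2/9 dx = 4/729.
  Sum: 4/1215 − 2/243 + 4/729 = 2/3645.
  ∫_0^1/3 (u')² dx = ∫_0^1/3 (16*x^2 - 16*x/3 + 4/9) dx. Term by term:
    ∫_0^1/3 16*x^2 dx = 16/81;  ∫_0^1/3 -16*x/3 dx = -8/27;  ∫_0^1/3 4/9 dx = 4/27.
  Sum: 16/81 − 8/27 + 4/27 = 4/81.
∫_0^1/3 u² dx = 2/3645, so ||u||_L² = sqrt(10)/135.
∫_0^1/3 (u')² dx = 4/81, so ||u'||_L² = 2/9.
Ratio ||u||_L² / ||u'||_L² = sqrt(10)/30.
Sharp Poincaré constant on H^1_0(0, 1/3) is C_P = L/π = 1/(3*π), achieved by sin(3*π·x).
A polynomial bump cannot attain the sharp Poincaré constant (only the first sine eigenfunction does), so the ratio is strictly less than C_P, consistent with ||u||_L² ≤ C_P ||u'||_L².


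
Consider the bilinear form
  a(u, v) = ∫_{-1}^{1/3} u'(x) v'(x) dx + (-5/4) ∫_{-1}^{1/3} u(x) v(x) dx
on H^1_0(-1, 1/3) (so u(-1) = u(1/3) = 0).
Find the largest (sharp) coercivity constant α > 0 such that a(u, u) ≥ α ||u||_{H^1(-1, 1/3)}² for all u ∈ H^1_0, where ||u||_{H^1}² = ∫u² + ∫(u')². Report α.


α = (-20 + 9*π^2)/(16 + 9*π^2)

Coercivity of a(·,·) on H^1_0(-1, 1/3) means a(u, u) ≥ α ||u||_{H^1}² for every u ∈ H^1_0.
The interval has length L = 4/3, and Poincaré/coercivity depend only on L. Here a(u, u) = ∫(u')² + (-5/4)·∫u².
Here c = -5/4 < 0 with |c| < (π/L)² = 9*π^2/16, so coercivity still holds. The condition a(u,u) ≥ α||u||_{H^1}² reads (1−α)∫(u')² ≥ (α−c)∫u². Any admissible α is ≤ 1 (rapidly oscillating u have ∫u²/∫(u')² → 0), and α = 1 would force 0 ≥ (1−c)∫u², impossible since c < 1; so 1−α > 0. By the sharp Poincaré inequality on H^1_0 of an interval of length L, ∫(u')² ≥ (π/L)²∫u² with equality for the first sine mode sin(π(x−x₀)/L) (x₀ the left endpoint), so the inequality holds for all u iff (1−α)(π/L)² ≥ α − c, i.e. α ≤ ((π/L)² + c)/((π/L)² + 1) = (1 + c(L/π)²)/(1 + (L/π)²). (Direct route, valid since c ≤ 0: Poincaré gives c∫u² ≥ c(L/π)²∫(u')², so a(u,u) ≥ (1 + c(L/π)²)∫(u')², while ||u||_{H^1}² ≤ (1 + (L/π)²)∫(u')²; dividing yields the same α.) With (π/L)² = 9*π^2/16 and c = -5/4, the largest admissible constant is α = ((π/L)² + c)/((π/L)² + 1).
Simplifying, α = (-20 + 9*π^2)/(16 + 9*π^2).


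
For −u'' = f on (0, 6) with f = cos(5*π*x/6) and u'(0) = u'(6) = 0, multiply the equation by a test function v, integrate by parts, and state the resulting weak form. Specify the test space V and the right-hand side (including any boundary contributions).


V = H^1(0, 6) (no boundary constraint on v; u is determined up to an additive constant); weak form: ∫_0^6 u'v' dx = ∫_0^6 (cos(5*π*x/6)) v dx for all v ∈ V.

Multiply both sides by a test function v and integrate from 0 to 6:
  ∫_0^6 −u''(x) v(x) dx = ∫_0^6 f(x) v(x) dx.
Integrate the LHS by parts once:
  ∫_0^6 −u'' v dx = −[u'(x) v(x)]_0^6 + ∫_0^6 u'(x) v'(x) dx.
Thus ∫_0^6 u'(x) v'(x) dx = ∫_0^6 f(x) v(x) dx + [u'(x) v(x)]_0^6.
Choose V so that boundary terms are either known or forced to vanish.
u has homogeneous Neumann: u'(0) = u'(6) = 0. So [u' v]_0^6 = 0·v(6) − 0·v(0) = 0 for any v; take V = H^1(0, 6).
Weak formulation: find u (satisfying any essential BC) such that ∫_0^6 u'(x) v'(x) dx = ∫_0^6 f v dx for all v ∈ V (homogeneous Neumann, so boundary terms vanish).
Substituting f(x) = cos(5*π*x/6), the right-hand side is ∫_0^6 (cos(5*π*x/6)) v dx.
Compatibility check (pure Neumann): taking v ≡ 1 ∈ V gives 0 = ∫_0^6 f dx + (0) − (0), i.e. ∫_0^6 f dx must equal u'(0) − u'(6) = 0. Indeed ∫_0^6 (cos(5*π*x/6)) dx = 0, so the data are compatible. The solution is then unique only up to an additive constant (fix it e.g. by requiring ∫_0^6 u dx = 0).


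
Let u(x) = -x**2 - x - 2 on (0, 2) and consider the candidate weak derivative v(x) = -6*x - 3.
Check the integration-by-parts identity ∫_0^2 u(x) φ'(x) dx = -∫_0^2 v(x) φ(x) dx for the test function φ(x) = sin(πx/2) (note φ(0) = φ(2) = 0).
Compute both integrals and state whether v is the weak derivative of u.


LHS = 12/π, RHS = 36/π. No, v is not the weak derivative of u.

u(x) = -x**2 - x - 2, classical derivative u'(x) = -2*x - 1.
φ(x) = sin(πx/2), so φ'(x) = π*cos(π*x/2)/2.
Note φ(0) = φ(2) = 0, so the boundary term u·φ vanishes.
LHS = ∫_0^2 u(x) φ'(x) dx = ∫_0^2 (-π*x^2*cos(π*x/2)/2 - π*x*cos(π*x/2)/2 - π*cos(π*x/2)) dx. Term by term:
  ∫_0^2 -π*cos(π*x/2) dx = 0;  ∫_0^2 -π*x*cos(π*x/2)/2 dx = 4/π;  ∫_0^2 -π*x^2*cos(π*x/2)/2 dx = 8/π.
Sum: 0 + 4/π + 8/π = 12/π.
So LHS = 12/π.
∫_0^2 v(x) φ(x) dx = ∫_0^2 (-6*x*sin(π*x/2) - 3*sin(π*x/2)) dx. Term by term:
  ∫_0^2 -3*sin(π*x/2) dx = -12/π;  ∫_0^2 -6*x*sin(π*x/2) dx = -24/π.
Sum: -12/π − 24/π = -36/π.
So RHS = -∫_0^2 v(x) φ(x) dx = 36/π.
LHS − RHS = -24/π ≠ 0, so the identity fails.
(For a valid weak derivative the identity must hold for EVERY test function, in particular this one. The failure shows v is NOT the weak derivative of u.)
Correct weak derivative would be u'(x) = -2*x - 1.


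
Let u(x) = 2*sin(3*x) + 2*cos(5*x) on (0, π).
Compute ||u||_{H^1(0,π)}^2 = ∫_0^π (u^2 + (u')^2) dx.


||u||_{H^1(0,π)}^2 = 72*π

u'(x) = -10*sin(5*x) + 6*cos(3*x).
Expand u² and (u')² and integrate term by term on (0, π), using: for integers n ≥ 1, ∫_0^π sin²(nx) dx = ∫_0^π cos²(nx) dx = π/2; for n ≠ n', ∫_0^π sin(nx)sin(n'x) dx = ∫_0^π cos(nx)cos(n'x) dx = 0; and by product-to-sum, ∫_0^π sin(nx)cos(n'x) dx = ½∫_0^π [sin((n+n')x) + sin((n−n')x)] dx, which is 0 when n+n' is even and 2n/(n²−n'²) when n+n' is odd (it need not vanish on (0, π)).
  u² squared terms: (2)²·∫cos(5x)² dx = 4·π/2 = 2*π;  (2)²·∫sin(3x)² dx = 4·π/2 = 2*π.
  u² cross terms: 2·(2)·(2)·∫cos(5x)·sin(3x) dx = 8·(0) = 0.
  So ∫_0^π u² dx = 2*π + 2*π + 0 = 4*π.
  (u')² squared terms: (-10)²·∫sin(5x)² dx = 100·π/2 = 50*π;  (6)²·∫cos(3x)² dx = 36·π/2 = 18*π.
  (u')² cross terms: 2·(-10)·(6)·∫sin(5x)·cos(3x) dx = -120·(0) = 0.
  So ∫_0^π (u')² dx = 50*π + 18*π + 0 = 68*π.
||u||_{H^1}^2 = (4*π) + (68*π) = 72*π.


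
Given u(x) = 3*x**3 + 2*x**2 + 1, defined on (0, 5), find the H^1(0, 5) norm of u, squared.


||u||_{H^1}^2 = 8309585/42

The H^1 norm (squared) on an interval (0, L) is
  ||u||_{H^1}^2 = ∫_0^L u(x)^2 dx + ∫_0^L u'(x)^2 dx.
Compute u'(x) = 9*x**2 + 4*x.
Then u(x)^2 = 9*x**6 + 12*x**5 + 4*x**4 + 6*x**3 + 4*x**2 + 1 and u'(x)^2 = 81*x**4 + 72*x**3 + 16*x**2.
Integrate each monomial from 0 to 5 using ∫_0^5 c·x^n dx = c·5^(n+1)/(n+1):
  ∫_0^5 u(x)^2 dx = ∫_0^5 (9*x^6 + 12*x^5 + 4*x^4 + 6*x^3 + 4*x^2 + 1) dx. Term by term:
    ∫_0^5 9*x^6 dx = 703125/7;  ∫_0^5 12*x^5 dx = 31250;  ∫_0^5 4*x^4 dx = 2500;
    ∫_0^5 6*x^3 dx = 1875/2;  ∫_0^5 4*x^2 dx = 500/3;  ∫_0^5 1 dx = 5.
  Sum: 703125/7 + 31250 + 2500 + 1875/2 + 500/3 + 5 = 5682835/42.
  ∫_0^5 u'(x)^2 dx = ∫_0^5 (81*x^4 + 72*x^3 + 16*x^2) dx. Term by term:
    ∫_0^5 81*x^4 dx = 50625;  ∫_0^5 72*x^3 dx = 11250;  ∫_0^5 16*x^2 dx = 2000/3.
  Sum: 50625 + 11250 + 2000/3 = 187625/3.
Adding: ||u||_{H^1}^2 = 5682835/42 + 187625/3 = 8309585/42.


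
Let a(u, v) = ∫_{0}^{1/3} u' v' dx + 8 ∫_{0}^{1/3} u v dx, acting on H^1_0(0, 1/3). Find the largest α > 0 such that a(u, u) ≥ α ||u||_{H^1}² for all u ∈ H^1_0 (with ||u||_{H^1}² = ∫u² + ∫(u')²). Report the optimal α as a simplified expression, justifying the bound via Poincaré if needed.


α = 1

Coercivity of a(·,·) on H^1_0(0, 1/3) means a(u, u) ≥ α ||u||_{H^1}² for every u ∈ H^1_0.
The interval has length L = 1/3, and Poincaré/coercivity depend only on L. Here a(u, u) = ∫(u')² + (8)·∫u².
Here c = 8 ≥ 1, so a(u,u) = ∫(u')² + c∫u² ≥ ∫(u')² + ∫u² = ||u||_{H^1}², i.e. α = 1 works. No larger α is possible: a(u,u) ≥ α||u||_{H^1}² means (1−α)∫(u')² ≥ (α−c)∫u², and for the modes u_n = sin(nπ(x−x₀)/L) (x₀ the left endpoint) one has ∫u_n²/∫(u_n')² = (L/(nπ))² → 0, so a(u_n,u_n)/||u_n||_{H^1}² → 1. Hence the optimal constant is α = 1.
Therefore α = 1.


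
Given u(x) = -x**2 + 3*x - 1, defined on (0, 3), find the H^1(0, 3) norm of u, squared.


||u||_{H^1}^2 = 111/10

The H^1 norm (squared) on an interval (0, L) is
  ||u||_{H^1}^2 = ∫_0^L u(x)^2 dx + ∫_0^L u'(x)^2 dx.
Compute u'(x) = 3 - 2*x.
Then u(x)^2 = x**4 - 6*x**3 + 11*x**2 - 6*x + 1 and u'(x)^2 = 4*x**2 - 12*x + 9.
Integrate each monomial from 0 to 3 using ∫_0^3 c·x^n dx = c·3^(n+1)/(n+1):
  ∫_0^3 u(x)^2 dx = ∫_0^3 (x^4 - 6*x^3 + 11*x^2 - 6*x + 1) dx. Term by term:
    ∫_0^3 x^4 dx = 243/5;  ∫_0^3 -6*x^3 dx = -243/2;  ∫_0^3 11*x^2 dx = 99;
    ∫_0^3 -6*x dx = -27;  ∫_0^3 1 dx = 3.
  Sum: 243/5 − 243/2 + 99 − 27 + 3 = 21/10.
  ∫_0^3 u'(x)^2 dx = ∫_0^3 (4*x^2 - 12*x + 9) dx. Term by term:
    ∫_0^3 4*x^2 dx = 36;  ∫_0^3 -12*x dx = -54;  ∫_0^3 9 dx = 27.
  Sum: 36 − 54 + 27 = 9.
Adding: ||u||_{H^1}^2 = 21/10 + 9 = 111/10.


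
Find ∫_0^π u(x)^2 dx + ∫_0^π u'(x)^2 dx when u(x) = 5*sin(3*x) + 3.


||u||_{H^1(0,π)}^2 = 20 + 134*π

u'(x) = 15*cos(3*x).
Expand u² and (u')² and integrate term by term on (0, π), using: for integers n ≥ 1, ∫_0^π sin²(nx) dx = ∫_0^π cos²(nx) dx = π/2; for n ≠ n', ∫_0^π sin(nx)sin(n'x) dx = ∫_0^π cos(nx)cos(n'x) dx = 0; and by product-to-sum, ∫_0^π sin(nx)cos(n'x) dx = ½∫_0^π [sin((n+n')x) + sin((n−n')x)] dx, which is 0 when n+n' is even and 2n/(n²−n'²) when n+n' is odd (it need not vanish on (0, π)). For the constant mode: ∫_0^π 1 dx = π, ∫_0^π cos(nx) dx = 0, ∫_0^π sin(nx) dx = (1−(−1)^n)/n.
  u² squared terms: (3)²·∫1 dx = 9·π = 9*π;  (5)²·∫sin(3x)² dx = 25·π/2 = 25*π/2.
  u² cross terms: 2·(3)·(5)·∫1·sin(3x) dx = 30·(2/3) = 20.
  So ∫_0^π u² dx = 9*π + 25*π/2 + 20 = 20 + 43*π/2.
  (u')² squared terms: (15)²·∫cos(3x)² dx = 225·π/2 = 225*π/2.
  So ∫_0^π (u')² dx = 225*π/2.
||u||_{H^1}^2 = (20 + 43*π/2) + (225*π/2) = 20 + 134*π.


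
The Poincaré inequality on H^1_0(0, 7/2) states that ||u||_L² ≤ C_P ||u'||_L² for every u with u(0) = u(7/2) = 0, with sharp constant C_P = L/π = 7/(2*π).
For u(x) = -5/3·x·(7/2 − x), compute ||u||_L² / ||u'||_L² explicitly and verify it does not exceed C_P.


||u||_L² / ||u'||_L² = 7*sqrt(10)/20 < C_P = 7/(2*π).

u(x) = -5/3·x·(7/2 − x), so u'(x) = 10*x/3 - 35/6.
u(x) = -5/3·x·(7/2 − x) vanishes at x = 0 and x = 7/2, so u ∈ H^1_0(0, 7/2). Differentiate via the product rule and integrate the resulting polynomials term by term.
  ∫_0^7/2 u² dx = ∫_0^7/2 (25*x^4/9 - 175*x^3/9 + 1225*x^2/36) dx. Term by term:
    ∫_0^7/2 25*x^4/9 dx = 84035/288;  ∫_0^7/2 -175*x^3/9 dx = -420175/576;  ∫_0^7/2 1225*x^2/36 dx = 420175/864.
  Sum: 84035/288 − 420175/576 + 420175/864 = 84035/1728.
  ∫_0^7/2 (u')² dx = ∫_0^7/2 (100*x^2/9 - 350*x/9 + 1225/36) dx. Term by term:
    ∫_0^7/2 100*x^2/9 dx = 8575/54;  ∫_0^7/2 -350*x/9 dx = -8575/36;  ∫_0^7/2 1225/36 dx = 8575/72.
  Sum: 8575/54 − 8575/36 + 8575/72 = 8575/216.
∫_0^7/2 u² dx = 84035/1728, so ||u||_L² = 49*sqrt(105)/72.
∫_0^7/2 (u')² dx = 8575/216, so ||u'||_L² = 35*sqrt(42)/36.
Ratio ||u||_L² / ||u'||_L² = 7*sqrt(10)/20.
Sharp Poincaré constant on H^1_0(0, 7/2) is C_P = L/π = 7/(2*π), achieved by sin(2*π/7·x).
A polynomial bump cannot attain the sharp Poincaré constant (only the first sine eigenfunction does), so the ratio is strictly less than C_P, consistent with ||u||_L² ≤ C_P ||u'||_L².


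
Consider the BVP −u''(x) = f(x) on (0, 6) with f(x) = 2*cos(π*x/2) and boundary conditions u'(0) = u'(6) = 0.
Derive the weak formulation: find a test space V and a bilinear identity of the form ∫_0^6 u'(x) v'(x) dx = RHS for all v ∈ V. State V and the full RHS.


V = H^1(0, 6) (no boundary constraint on v; u is determined up to an additive constant); weak form: ∫_0^6 u'v' dx = ∫_0^6 (2*cos(π*x/2)) v dx for all v ∈ V.

Multiply both sides by a test function v and integrate from 0 to 6:
  ∫_0^6 −u''(x) v(x) dx = ∫_0^6 f(x) v(x) dx.
Integrate the LHS by parts once:
  ∫_0^6 −u'' v dx = −[u'(x) v(x)]_0^6 + ∫_0^6 u'(x) v'(x) dx.
Thus ∫_0^6 u'(x) v'(x) dx = ∫_0^6 f(x) v(x) dx + [u'(x) v(x)]_0^6.
Choose V so that boundary terms are either known or forced to vanish.
u has homogeneous Neumann: u'(0) = u'(6) = 0. So [u' v]_0^6 = 0·v(6) − 0·v(0) = 0 for any v; take V = H^1(0, 6).
Weak formulation: find u (satisfying any essential BC) such that ∫_0^6 u'(x) v'(x) dx = ∫_0^6 f v dx for all v ∈ V (homogeneous Neumann, so boundary terms vanish).
Substituting f(x) = 2*cos(π*x/2), the right-hand side is ∫_0^6 (2*cos(π*x/2)) v dx.
Compatibility check (pure Neumann): taking v ≡ 1 ∈ V gives 0 = ∫_0^6 f dx + (0) − (0), i.e. ∫_0^6 f dx must equal u'(0) − u'(6) = 0. Indeed ∫_0^6 (2*cos(π*x/2)) dx = 0, so the data are compatible. The solution is then unique only up to an additive constant (fix it e.g. by requiring ∫_0^6 u dx = 0).
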